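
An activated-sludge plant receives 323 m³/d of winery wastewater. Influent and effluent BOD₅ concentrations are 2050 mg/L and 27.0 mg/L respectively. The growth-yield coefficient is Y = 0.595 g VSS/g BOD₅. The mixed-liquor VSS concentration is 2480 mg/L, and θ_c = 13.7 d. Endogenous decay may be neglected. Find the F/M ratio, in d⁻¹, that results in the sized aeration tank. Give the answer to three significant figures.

V·X = Y·Q·ΔS·θ_c gives V = 0.595 × 323 × (2050 − 27.0) × 13.7 / 2480 = 2148 m³.
Food-to-microorganism ratio F/M = Q S₀ / (V X) = 323 × 2050 / (2148 × 2480) = 0.1243 d⁻¹.

F/M ≈ 0.124 d⁻¹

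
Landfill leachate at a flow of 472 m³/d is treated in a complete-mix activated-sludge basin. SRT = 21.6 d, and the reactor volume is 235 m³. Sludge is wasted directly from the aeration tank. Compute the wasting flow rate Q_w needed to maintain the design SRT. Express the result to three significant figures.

For wasting at MLVSS concentration, Q_w = V/θ_c = 235.0/21.6 = 10.88 m³/d.

Q_w ≈ 10.9 m³/d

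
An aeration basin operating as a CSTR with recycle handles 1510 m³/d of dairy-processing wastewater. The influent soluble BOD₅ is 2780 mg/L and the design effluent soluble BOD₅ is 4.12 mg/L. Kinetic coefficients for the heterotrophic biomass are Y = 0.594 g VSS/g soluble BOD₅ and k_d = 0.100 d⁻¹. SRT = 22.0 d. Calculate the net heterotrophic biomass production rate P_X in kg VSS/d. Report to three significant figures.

P_X ≈ 778 kg VSS/d

Observed yield with endogenous decay: Y_obs = Y / (1 + k_d·θ_c) = 0.594 / (1 + 0.100 × 22.0) = 0.594 / 3.200 = 0.1856 g VSS/g soluble BOD₅.
ΔS = 2780 − 4.12 = 2776 mg/L, so the substrate removal rate is 1510 × 2776/1000 = 4192 kg soluble BOD₅/d.
So the net sludge growth is P_X = 0.1856 × 4192 = 778.1 kg VSS/d.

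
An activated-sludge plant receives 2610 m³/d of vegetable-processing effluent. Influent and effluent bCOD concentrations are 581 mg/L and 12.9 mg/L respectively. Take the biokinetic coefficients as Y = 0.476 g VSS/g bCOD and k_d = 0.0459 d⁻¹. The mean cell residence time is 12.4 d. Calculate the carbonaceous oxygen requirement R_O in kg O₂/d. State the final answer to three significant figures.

Observed yield with endogenous decay: Y_obs = Y / (1 + k_d·θ_c) = 0.476 / (1 + 0.0459 × 12.4) = 0.476 / 1.569 = 0.3033 g VSS/g bCOD.
ΔS = 581 − 12.9 = 568.1 mg/L, so the substrate removal rate is 2610 × 568.1/1000 = 1483 kg bCOD/d.
Biomass synthesised: P_X = Y_obs × 1483 = 449.8 kg VSS/d.
R_O = Q·ΔS − 1.42 P_X = 1483 − 638.7 = 844.0 kg O₂/d.

R_O ≈ 844 kg O₂/d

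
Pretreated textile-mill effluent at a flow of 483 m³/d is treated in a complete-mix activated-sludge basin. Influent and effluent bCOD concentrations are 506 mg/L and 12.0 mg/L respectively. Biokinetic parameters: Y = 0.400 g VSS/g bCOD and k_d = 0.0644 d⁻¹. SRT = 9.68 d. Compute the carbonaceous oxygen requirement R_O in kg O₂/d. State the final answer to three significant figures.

R_O ≈ 155 kg O₂/d

The observed yield is Y_obs = Y/(1 + k_d·θ_c) = 0.400 / (1 + 0.0644 × 9.68) = 0.400 / 1.623 = 0.2464 g VSS per g bCOD removed.
ΔS = 506 − 12.0 = 494.0 mg/L, so the substrate removal rate is 483 × 494.0/1000 = 238.6 kg bCOD/d.
P_X = Y_obs·Q·(S₀ − S) = 0.2464 × 238.6 = 58.79 kg VSS/d.
R_O = Q·ΔS − 1.42 P_X = 238.6 − 83.48 = 155.1 kg O₂/d.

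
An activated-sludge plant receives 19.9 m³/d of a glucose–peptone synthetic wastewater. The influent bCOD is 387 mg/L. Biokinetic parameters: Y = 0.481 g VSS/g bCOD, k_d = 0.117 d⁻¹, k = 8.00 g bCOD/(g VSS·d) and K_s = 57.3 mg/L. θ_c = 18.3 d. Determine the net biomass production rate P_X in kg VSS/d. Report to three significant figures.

From the Monod/SRT balance for a CMAS, S = K_s·(1+k_d θ_c)/[θ_c·(Y k − k_d) − 1] = 57.3 × (1 + 0.117 × 18.3) / [18.3 × (0.481 × 8.00 − 0.117) − 1] = 180.0 / 67.28 = 2.675 mg/L.
Observed yield with endogenous decay: Y_obs = Y / (1 + k_d·θ_c) = 0.481 / (1 + 0.117 × 18.3) = 0.481 / 3.141 = 0.1531 g VSS/g bCOD.
ΔS = 387 − 2.68 = 384.3 mg/L, so the substrate removal rate is 19.9 × 384.3/1000 = 7.648 kg bCOD/d.
Biomass produced: P_X = Y_obs·Q·ΔS = 0.1531 × 7.648 ≈ 1.171 kg VSS/d.

P_X ≈ 1.17 kg VSS/d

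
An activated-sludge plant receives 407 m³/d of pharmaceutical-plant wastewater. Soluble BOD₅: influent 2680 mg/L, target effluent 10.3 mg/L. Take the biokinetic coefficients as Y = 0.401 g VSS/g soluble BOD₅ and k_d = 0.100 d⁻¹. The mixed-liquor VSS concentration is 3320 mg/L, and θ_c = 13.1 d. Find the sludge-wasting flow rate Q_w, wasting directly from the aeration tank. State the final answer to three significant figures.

From the SRT design equation V = Y Q (S₀−S) θ_c / [X (1 + k_d θ_c)] = 0.401 × 407 × (2680 − 10.3) × 13.1 / [3320 × (1 + 0.100 × 13.1)] = 5.71×10^6 / 7669 = 744.3 m³.
For wasting at MLVSS concentration, Q_w = V/θ_c = 744.3/13.1 = 56.81 m³/d.

Q_w ≈ 56.8 m³/d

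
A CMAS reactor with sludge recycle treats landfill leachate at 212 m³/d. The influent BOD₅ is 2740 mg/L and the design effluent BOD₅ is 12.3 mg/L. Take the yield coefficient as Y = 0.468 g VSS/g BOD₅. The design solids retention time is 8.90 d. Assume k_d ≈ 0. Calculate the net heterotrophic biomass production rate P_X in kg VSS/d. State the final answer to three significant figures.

No decay correction is needed, so Y_obs = Y = 0.468.
Q·(S₀ − S) = 212 × (2740 − 12.3) × 10⁻³ = 578.3 kg/d removed.
Net biomass production P_X = Y_obs × Q·(S₀ − S) = 0.4680 × 578.3 = 270.6 kg VSS/d.

P_X ≈ 271 kg VSS/d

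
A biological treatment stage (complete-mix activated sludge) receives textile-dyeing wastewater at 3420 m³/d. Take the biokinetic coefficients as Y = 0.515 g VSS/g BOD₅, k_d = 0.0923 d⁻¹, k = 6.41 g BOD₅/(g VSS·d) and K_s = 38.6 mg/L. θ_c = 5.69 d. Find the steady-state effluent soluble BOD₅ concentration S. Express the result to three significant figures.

Effluent substrate depends only on kinetics and SRT: S = K_s(1 + k_d θ_c) / [θ_c(Yk − k_d) − 1] = 38.6 × (1 + 0.0923 × 5.69) / [5.69 × (0.515 × 6.41 − 0.0923) − 1] = 58.87 / 17.26 = 3.411 mg/L.

S ≈ 3.41 mg/L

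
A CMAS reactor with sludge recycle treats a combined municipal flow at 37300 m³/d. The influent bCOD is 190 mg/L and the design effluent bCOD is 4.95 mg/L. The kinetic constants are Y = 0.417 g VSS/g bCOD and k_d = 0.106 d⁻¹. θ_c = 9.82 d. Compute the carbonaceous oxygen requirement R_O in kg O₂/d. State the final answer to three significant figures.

R_O ≈ 4900 kg O₂/d

Correct the yield for decay: Y_obs = Y/(1 + k_d θ_c) = 0.417 / (1 + 0.106 × 9.82) = 0.417 / 2.041 = 0.2043.
Substrate removed = Q·(S₀ − S) = 37300 m³/d × (190 − 4.95) g/m³ = 6.9×10^6 g/d = 6902 kg/d.
P_X = Y_obs·Q·(S₀ − S) = 0.2043 × 6902 = 1410 kg VSS/d.
Carbonaceous O₂ demand = substrate oxidised − cell-mass equivalent = 6902 − 1.42 × 1410 = 4900 kg O₂/d.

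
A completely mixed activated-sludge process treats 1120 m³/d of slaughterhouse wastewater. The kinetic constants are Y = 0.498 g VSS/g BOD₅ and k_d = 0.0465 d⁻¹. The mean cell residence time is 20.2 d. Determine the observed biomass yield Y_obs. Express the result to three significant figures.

Observed yield with endogenous decay: Y_obs = Y / (1 + k_d·θ_c) = 0.498 / (1 + 0.0465 × 20.2) = 0.498 / 1.939 = 0.2568 g VSS/g BOD₅.

Y_obs ≈ 0.257 g VSS/g BOD₅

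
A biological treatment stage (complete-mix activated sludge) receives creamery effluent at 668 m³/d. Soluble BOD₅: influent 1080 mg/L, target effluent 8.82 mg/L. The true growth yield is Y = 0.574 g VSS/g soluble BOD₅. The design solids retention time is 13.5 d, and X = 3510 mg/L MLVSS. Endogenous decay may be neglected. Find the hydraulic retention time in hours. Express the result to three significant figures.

τ ≈ 56.8 h

With k_d = 0 the design equation reduces to V = Y Q (S₀−S) θ_c / X = 0.574 × 668 × (1080 − 8.82) × 13.5 / 3510 = 1580 m³.
HRT = V/Q = 1580 m³ / 668 m³·d⁻¹ = 2.365 d × 24 = 56.76 h.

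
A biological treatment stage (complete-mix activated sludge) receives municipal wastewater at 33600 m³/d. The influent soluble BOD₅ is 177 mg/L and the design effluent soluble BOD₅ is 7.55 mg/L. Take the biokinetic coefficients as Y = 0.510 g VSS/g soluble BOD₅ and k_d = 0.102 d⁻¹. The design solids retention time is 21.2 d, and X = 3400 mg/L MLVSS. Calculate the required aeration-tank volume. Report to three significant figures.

V ≈ 5730 m³

Steady-state biomass mass balance: V·X·(1 + k_d·θ_c) = Y·Q·(S₀ − S)·θ_c, so V = 0.510 × 33600 × (177 − 7.55) × 21.2 / [3400 × (1 + 0.102 × 21.2)] = 6.16×10^7 / 10752 = 5725 m³.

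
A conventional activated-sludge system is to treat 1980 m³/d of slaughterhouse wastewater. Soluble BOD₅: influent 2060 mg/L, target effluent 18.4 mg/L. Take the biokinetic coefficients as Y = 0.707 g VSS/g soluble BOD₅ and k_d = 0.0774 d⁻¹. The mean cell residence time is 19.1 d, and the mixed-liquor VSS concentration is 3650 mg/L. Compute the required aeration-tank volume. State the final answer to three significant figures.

Steady-state biomass mass balance: V·X·(1 + k_d·θ_c) = Y·Q·(S₀ − S)·θ_c, so V = 0.707 × 1980 × (2060 − 18.4) × 19.1 / [3650 × (1 + 0.0774 × 19.1)] = 5.46×10^7 / 9046 = 6034 m³.

V ≈ 6030 m³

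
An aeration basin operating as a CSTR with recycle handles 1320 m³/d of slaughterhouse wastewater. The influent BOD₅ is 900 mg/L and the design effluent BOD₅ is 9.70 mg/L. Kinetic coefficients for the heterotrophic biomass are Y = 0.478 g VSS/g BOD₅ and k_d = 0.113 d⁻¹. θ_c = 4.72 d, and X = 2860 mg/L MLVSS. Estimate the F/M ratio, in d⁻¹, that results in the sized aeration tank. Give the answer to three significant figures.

From the SRT design equation V = Y Q (S₀−S) θ_c / [X (1 + k_d θ_c)] = 0.478 × 1320 × (900 − 9.70) × 4.72 / [2860 × (1 + 0.113 × 4.72)] = 2.65×10^6 / 4385 = 604.6 m³.
F/M = applied load / biomass = Q·S₀/(V·X) = 1320 × 900 / (604.6 × 2860) = 0.6870 d⁻¹.

F/M ≈ 0.687 d⁻¹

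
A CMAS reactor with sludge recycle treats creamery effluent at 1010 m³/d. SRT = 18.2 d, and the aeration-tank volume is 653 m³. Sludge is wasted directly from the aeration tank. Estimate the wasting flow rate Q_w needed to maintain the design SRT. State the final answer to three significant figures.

Q_w ≈ 35.9 m³/d

Wasting from the aeration tank: Q_w = V / θ_c = 653.0 / 18.2 = 35.88 m³/d.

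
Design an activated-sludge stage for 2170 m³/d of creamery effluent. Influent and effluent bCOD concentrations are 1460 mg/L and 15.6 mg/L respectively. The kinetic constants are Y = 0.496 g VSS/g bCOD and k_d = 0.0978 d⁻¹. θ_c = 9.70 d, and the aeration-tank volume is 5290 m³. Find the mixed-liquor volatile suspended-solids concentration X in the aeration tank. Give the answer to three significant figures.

X ≈ 1460 mg/L

From V·X·(1 + k_d·θ_c) = Y·Q·(S₀ − S)·θ_c: X = 0.496 × 2170 × (1460 − 15.6) × 9.70 / [5290 × (1 + 0.0978 × 9.70)] = 1463 mg/L.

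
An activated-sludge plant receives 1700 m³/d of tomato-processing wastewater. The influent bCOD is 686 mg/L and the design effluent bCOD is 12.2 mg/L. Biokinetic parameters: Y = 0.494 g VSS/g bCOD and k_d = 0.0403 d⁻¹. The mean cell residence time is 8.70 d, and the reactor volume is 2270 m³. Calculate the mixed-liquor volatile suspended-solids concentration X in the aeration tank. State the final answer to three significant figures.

X = Y·Q·ΔS·θ_c / [V·(1 + k_d θ_c)] = 0.494 × 1700 × (686 − 12.2) × 8.70 / [2270 × (1 + 0.0403 × 8.70)] = 1606 mg/L.

X ≈ 1610 mg/L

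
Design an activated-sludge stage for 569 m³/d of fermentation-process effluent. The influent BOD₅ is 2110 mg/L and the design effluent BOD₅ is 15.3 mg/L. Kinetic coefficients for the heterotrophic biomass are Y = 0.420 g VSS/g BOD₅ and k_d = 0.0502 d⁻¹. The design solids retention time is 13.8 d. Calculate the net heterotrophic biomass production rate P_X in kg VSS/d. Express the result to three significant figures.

P_X ≈ 296 kg VSS/d

Correct the yield for decay: Y_obs = Y/(1 + k_d θ_c) = 0.420 / (1 + 0.0502 × 13.8) = 0.420 / 1.693 = 0.2481.
Q·(S₀ − S) = 569 × (2110 − 15.3) × 10⁻³ = 1192 kg/d removed.
So the net sludge growth is P_X = 0.2481 × 1192 = 295.7 kg VSS/d.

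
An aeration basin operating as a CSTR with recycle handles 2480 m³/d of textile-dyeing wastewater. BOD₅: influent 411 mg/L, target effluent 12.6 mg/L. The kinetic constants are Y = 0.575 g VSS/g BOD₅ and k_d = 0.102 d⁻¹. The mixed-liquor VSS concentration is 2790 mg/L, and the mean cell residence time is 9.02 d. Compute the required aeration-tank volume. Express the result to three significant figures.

Steady-state biomass mass balance: V·X·(1 + k_d·θ_c) = Y·Q·(S₀ − S)·θ_c, so V = 0.575 × 2480 × (411 − 12.6) × 9.02 / [2790 × (1 + 0.102 × 9.02)] = 5.12×10^6 / 5357 = 956.6 m³.

V ≈ 957 m³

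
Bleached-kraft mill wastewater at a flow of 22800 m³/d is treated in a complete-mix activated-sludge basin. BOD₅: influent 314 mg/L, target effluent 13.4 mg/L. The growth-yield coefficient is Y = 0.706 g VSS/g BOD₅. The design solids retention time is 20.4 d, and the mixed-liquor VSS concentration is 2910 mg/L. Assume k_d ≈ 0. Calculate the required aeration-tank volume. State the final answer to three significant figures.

Biomass mass balance (decay neglected): V·X = Y·Q·(S₀ − S)·θ_c, so V = 0.706 × 22800 × (314 − 13.4) × 20.4 / 2910 = 33921 m³.

V ≈ 33900 m³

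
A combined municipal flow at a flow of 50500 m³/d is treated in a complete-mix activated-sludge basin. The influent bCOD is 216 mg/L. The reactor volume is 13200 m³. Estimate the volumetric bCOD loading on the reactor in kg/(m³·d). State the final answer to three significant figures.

L_v ≈ 0.826 kg bCOD/(m³·d)

Volumetric loading L_v = Q·S₀ / V = 50500 × 216 g/m³ / 13200 m³ = 826.4 g/(m³·d) = 0.8264 kg bCOD/(m³·d).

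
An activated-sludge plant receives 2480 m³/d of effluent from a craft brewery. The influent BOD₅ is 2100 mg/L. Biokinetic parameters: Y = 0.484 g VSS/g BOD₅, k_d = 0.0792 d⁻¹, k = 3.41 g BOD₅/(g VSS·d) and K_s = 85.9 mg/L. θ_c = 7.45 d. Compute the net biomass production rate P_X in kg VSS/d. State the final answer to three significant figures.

P_X ≈ 1580 kg VSS/d

For a completely mixed reactor with recycle the Lawrence–McCarty relation gives S = K_s·(1 + k_d·θ_c) / [θ_c·(Y·k − k_d) − 1] = 85.9 × (1 + 0.0792 × 7.45) / [7.45 × (0.484 × 3.41 − 0.0792) − 1] = 136.6 / 10.71 = 12.76 mg/L.
Correct the yield for decay: Y_obs = Y/(1 + k_d θ_c) = 0.484 / (1 + 0.0792 × 7.45) = 0.484 / 1.590 = 0.3044.
Mass of BOD₅ removed per day: Q(S₀ − S) = 2480 × 2087 g/m³ = 5176 kg/d.
P_X = Y_obs · Q(S₀ − S) = 0.3044 × 5176 = 1576 kg VSS/d.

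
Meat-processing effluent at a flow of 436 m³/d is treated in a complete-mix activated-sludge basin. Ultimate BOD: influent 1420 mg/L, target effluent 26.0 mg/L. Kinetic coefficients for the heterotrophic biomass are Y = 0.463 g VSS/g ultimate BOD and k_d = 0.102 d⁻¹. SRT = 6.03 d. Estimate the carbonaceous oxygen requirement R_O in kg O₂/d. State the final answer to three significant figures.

Correct the yield for decay: Y_obs = Y/(1 + k_d θ_c) = 0.463 / (1 + 0.102 × 6.03) = 0.463 / 1.615 = 0.2867.
Mass of ultimate BOD removed per day: Q(S₀ − S) = 436 × 1394 g/m³ = 607.8 kg/d.
P_X = Y_obs·Q·(S₀ − S) = 0.2867 × 607.8 = 174.2 kg VSS/d.
R_O = Q·ΔS − 1.42 P_X = 607.8 − 247.4 = 360.4 kg O₂/d.

R_O ≈ 360 kg O₂/d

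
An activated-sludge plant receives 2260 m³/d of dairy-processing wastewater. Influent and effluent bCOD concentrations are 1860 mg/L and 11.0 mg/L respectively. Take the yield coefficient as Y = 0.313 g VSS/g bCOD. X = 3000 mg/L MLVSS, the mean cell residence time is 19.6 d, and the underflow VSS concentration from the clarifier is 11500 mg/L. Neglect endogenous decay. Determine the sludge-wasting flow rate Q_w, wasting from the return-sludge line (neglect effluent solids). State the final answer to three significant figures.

With k_d = 0 the design equation reduces to V = Y Q (S₀−S) θ_c / X = 0.313 × 2260 × (1860 − 11.0) × 19.6 / 3000 = 8545 m³.
θ_c = V·X/(Q_w·X_r) when wasting from the recycle, so Q_w = V·X/(θ_c·X_r) = 8545 × 3000 / (19.6 × 11500) = 113.7 m³/d.

Q_w ≈ 114 m³/d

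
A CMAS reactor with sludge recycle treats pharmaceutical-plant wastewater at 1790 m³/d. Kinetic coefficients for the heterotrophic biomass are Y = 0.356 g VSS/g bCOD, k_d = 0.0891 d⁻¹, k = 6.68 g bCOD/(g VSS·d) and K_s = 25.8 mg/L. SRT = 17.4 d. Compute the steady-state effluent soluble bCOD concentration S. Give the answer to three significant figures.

S ≈ 1.69 mg/L

For a completely mixed reactor with recycle the Lawrence–McCarty relation gives S = K_s·(1 + k_d·θ_c) / [θ_c·(Y·k − k_d) − 1] = 25.8 × (1 + 0.0891 × 17.4) / [17.4 × (0.356 × 6.68 − 0.0891) − 1] = 65.80 / 38.83 = 1.695 mg/L.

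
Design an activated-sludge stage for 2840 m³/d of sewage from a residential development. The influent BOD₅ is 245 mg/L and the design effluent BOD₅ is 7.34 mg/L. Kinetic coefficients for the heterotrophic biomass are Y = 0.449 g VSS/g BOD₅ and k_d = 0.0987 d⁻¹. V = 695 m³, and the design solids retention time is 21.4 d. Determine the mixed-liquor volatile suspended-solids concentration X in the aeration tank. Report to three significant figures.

X ≈ 3000 mg/L

Solving the biomass balance for X: X = Y Q (S₀−S) θ_c / [V (1+k_d θ_c)] = 0.449 × 2840 × (245 − 7.34) × 21.4 / [695 × (1 + 0.0987 × 21.4)] = 2998 mg/L.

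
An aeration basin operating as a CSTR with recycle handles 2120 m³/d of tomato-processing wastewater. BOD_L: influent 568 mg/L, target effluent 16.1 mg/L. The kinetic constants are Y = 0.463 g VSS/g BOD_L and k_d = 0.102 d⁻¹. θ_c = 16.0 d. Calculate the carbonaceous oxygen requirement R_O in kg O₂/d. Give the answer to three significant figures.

The observed yield is Y_obs = Y/(1 + k_d·θ_c) = 0.463 / (1 + 0.102 × 16.0) = 0.463 / 2.632 = 0.1759 g VSS per g BOD_L removed.
ΔS = 568 − 16.1 = 551.9 mg/L, so the substrate removal rate is 2120 × 551.9/1000 = 1170 kg BOD_L/d.
P_X = Y_obs·Q·(S₀ − S) = 0.1759 × 1170 = 205.8 kg VSS/d.
R_O = Q·(S₀ − S) − 1.42·P_X = 1170 − 1.42 × 205.8 = 877.8 kg O₂/d.

R_O ≈ 878 kg O₂/d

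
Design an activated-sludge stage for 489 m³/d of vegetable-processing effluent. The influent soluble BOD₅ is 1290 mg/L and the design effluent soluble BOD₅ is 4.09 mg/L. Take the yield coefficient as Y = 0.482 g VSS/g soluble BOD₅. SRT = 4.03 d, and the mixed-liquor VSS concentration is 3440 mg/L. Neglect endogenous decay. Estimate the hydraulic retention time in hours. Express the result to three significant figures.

τ ≈ 17.4 h

With k_d = 0 the design equation reduces to V = Y Q (S₀−S) θ_c / X = 0.482 × 489 × (1290 − 4.09) × 4.03 / 3440 = 355.1 m³.
HRT = V/Q = 355.1 m³ / 489 m³·d⁻¹ = 0.7261 d × 24 = 17.43 h.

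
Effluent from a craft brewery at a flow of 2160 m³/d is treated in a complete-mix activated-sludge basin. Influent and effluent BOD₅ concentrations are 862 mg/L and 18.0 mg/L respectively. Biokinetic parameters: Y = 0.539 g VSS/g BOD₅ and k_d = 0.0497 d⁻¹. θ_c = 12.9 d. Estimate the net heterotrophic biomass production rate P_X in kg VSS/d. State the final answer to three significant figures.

Y_obs = Y / (1 + k_d θ_c) = 0.539 / (1 + 0.0497 × 12.9) = 0.539 / 1.641 = 0.3284.
ΔS = 862 − 18.0 = 844.0 mg/L, so the substrate removal rate is 2160 × 844.0/1000 = 1823 kg BOD₅/d.
Biomass produced: P_X = Y_obs·Q·ΔS = 0.3284 × 1823 ≈ 598.7 kg VSS/d.

P_X ≈ 599 kg VSS/d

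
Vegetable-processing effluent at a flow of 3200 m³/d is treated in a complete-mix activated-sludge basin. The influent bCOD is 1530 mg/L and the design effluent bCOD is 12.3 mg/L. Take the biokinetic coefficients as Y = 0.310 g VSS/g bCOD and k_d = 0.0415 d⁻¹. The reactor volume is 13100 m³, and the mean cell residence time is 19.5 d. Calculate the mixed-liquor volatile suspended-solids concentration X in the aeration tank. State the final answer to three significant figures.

Solving the biomass balance for X: X = Y Q (S₀−S) θ_c / [V (1+k_d θ_c)] = 0.310 × 3200 × (1530 − 12.3) × 19.5 / [13100 × (1 + 0.0415 × 19.5)] = 1239 mg/L.

X ≈ 1240 mg/L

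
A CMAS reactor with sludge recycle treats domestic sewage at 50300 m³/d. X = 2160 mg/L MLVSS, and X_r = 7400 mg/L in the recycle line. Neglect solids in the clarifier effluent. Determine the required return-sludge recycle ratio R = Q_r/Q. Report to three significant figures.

R = Q_r/Q = X/(X_r − X) = 2160 / (7400 − 2160) = 0.4122.

R ≈ 0.412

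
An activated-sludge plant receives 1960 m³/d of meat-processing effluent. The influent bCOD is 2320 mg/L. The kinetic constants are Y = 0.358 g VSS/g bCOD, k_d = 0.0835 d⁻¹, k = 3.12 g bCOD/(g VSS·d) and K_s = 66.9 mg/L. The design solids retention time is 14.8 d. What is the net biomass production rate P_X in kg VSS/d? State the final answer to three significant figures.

Effluent substrate depends only on kinetics and SRT: S = K_s(1 + k_d θ_c) / [θ_c(Yk − k_d) − 1] = 66.9 × (1 + 0.0835 × 14.8) / [14.8 × (0.358 × 3.12 − 0.0835) − 1] = 149.6 / 14.30 = 10.46 mg/L.
The observed yield is Y_obs = Y/(1 + k_d·θ_c) = 0.358 / (1 + 0.0835 × 14.8) = 0.358 / 2.236 = 0.1601 g VSS per g bCOD removed.
Q·(S₀ − S) = 1960 × (2320 − 10.5) × 10⁻³ = 4527 kg/d removed.
So the net sludge growth is P_X = 0.1601 × 4527 = 724.8 kg VSS/d.

P_X ≈ 725 kg VSS/d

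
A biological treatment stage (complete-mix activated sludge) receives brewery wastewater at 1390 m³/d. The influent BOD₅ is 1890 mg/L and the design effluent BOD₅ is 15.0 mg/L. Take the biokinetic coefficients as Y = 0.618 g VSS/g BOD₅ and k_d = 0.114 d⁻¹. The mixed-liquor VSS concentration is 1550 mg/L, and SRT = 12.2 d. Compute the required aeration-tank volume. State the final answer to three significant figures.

From the SRT design equation V = Y Q (S₀−S) θ_c / [X (1 + k_d θ_c)] = 0.618 × 1390 × (1890 − 15.0) × 12.2 / [1550 × (1 + 0.114 × 12.2)] = 1.97×10^7 / 3706 = 5303 m³.

V ≈ 5300 m³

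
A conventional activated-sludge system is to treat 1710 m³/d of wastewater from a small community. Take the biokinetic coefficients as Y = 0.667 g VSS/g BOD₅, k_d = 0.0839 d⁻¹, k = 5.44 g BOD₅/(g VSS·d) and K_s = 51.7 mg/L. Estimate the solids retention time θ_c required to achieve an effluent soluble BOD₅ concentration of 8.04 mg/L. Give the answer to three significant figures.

θ_c ≈ 2.47 d

At the target effluent, Y k S/(K_s+S) = 0.667×5.44×8.04/59.74 = 0.4883 d⁻¹.
Then 1/θ_c = μ − k_d = 0.4883 − 0.0839 = 0.4044 d⁻¹, giving θ_c = 2.473 d.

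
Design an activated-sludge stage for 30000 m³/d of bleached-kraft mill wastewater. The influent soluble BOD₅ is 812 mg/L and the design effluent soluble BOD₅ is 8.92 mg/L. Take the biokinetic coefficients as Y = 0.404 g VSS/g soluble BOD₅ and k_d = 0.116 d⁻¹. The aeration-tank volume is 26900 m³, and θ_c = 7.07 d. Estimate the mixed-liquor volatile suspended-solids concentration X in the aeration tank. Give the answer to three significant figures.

X = Y·Q·ΔS·θ_c / [V·(1 + k_d θ_c)] = 0.404 × 30000 × (812 − 8.92) × 7.07 / [26900 × (1 + 0.116 × 7.07)] = 1405 mg/L.

X ≈ 1410 mg/L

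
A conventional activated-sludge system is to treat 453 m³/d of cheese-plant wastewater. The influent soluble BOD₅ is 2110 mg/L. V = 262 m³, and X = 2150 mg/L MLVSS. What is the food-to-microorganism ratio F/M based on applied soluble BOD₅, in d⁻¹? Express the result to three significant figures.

Food-to-microorganism ratio F/M = Q S₀ / (V X) = 453 × 2110 / (262.0 × 2150) = 1.697 d⁻¹.

F/M ≈ 1.70 d⁻¹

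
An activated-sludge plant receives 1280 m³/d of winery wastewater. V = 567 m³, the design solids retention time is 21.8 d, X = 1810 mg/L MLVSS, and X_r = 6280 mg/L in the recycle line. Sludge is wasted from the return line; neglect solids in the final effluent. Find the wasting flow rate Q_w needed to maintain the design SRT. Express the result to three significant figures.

Q_w ≈ 7.50 m³/d

Q_w = (V·X)/(θ_c X_r) = 567.0 × 1810 / (21.8 × 6280) = 7.496 m³/d.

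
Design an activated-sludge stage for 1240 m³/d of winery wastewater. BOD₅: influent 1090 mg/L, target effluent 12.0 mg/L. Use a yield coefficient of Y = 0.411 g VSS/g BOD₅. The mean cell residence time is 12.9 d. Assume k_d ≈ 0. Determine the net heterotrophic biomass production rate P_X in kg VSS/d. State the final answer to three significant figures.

Since k_d ≈ 0, Y_obs = Y = 0.411 g VSS/g BOD₅.
Substrate removed = Q·(S₀ − S) = 1240 m³/d × (1090 − 12.0) g/m³ = 1.34×10^6 g/d = 1337 kg/d.
P_X = Y_obs · Q(S₀ − S) = 0.4110 × 1337 = 549.4 kg VSS/d.

P_X ≈ 549 kg VSS/d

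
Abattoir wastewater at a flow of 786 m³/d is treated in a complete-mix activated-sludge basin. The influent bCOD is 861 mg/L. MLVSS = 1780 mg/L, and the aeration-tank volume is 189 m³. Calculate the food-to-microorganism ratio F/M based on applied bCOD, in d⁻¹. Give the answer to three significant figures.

F/M ≈ 2.01 d⁻¹

F/M = Q·S₀ / (V·X) = 786 × 861 / (189.0 × 1780) = 2.012 g bCOD·(g VSS·d)⁻¹.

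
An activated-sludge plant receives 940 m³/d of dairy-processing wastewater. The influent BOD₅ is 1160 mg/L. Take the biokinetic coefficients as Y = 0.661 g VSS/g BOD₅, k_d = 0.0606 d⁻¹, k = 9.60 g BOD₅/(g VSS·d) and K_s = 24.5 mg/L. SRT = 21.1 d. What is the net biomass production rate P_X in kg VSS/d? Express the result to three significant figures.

For a completely mixed reactor with recycle the Lawrence–McCarty relation gives S = K_s·(1 + k_d·θ_c) / [θ_c·(Y·k − k_d) − 1] = 24.5 × (1 + 0.0606 × 21.1) / [21.1 × (0.661 × 9.60 − 0.0606) − 1] = 55.83 / 131.6 = 0.4242 mg/L.
Observed yield with endogenous decay: Y_obs = Y / (1 + k_d·θ_c) = 0.661 / (1 + 0.0606 × 21.1) = 0.661 / 2.279 = 0.2901 g VSS/g BOD₅.
Mass of BOD₅ removed per day: Q(S₀ − S) = 940 × 1160 g/m³ = 1090 kg/d.
Net biomass production P_X = Y_obs × Q·(S₀ − S) = 0.2901 × 1090 = 316.2 kg VSS/d.

P_X ≈ 316 kg VSS/d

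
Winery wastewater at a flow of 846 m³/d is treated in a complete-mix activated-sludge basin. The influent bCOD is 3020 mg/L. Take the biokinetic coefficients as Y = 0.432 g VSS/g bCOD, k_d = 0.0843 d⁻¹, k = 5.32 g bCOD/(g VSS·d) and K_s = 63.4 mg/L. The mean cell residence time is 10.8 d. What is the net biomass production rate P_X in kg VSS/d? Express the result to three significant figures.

For a completely mixed reactor with recycle the Lawrence–McCarty relation gives S = K_s·(1 + k_d·θ_c) / [θ_c·(Y·k − k_d) − 1] = 63.4 × (1 + 0.0843 × 10.8) / [10.8 × (0.432 × 5.32 − 0.0843) − 1] = 121.1 / 22.91 = 5.287 mg/L.
Correct the yield for decay: Y_obs = Y/(1 + k_d θ_c) = 0.432 / (1 + 0.0843 × 10.8) = 0.432 / 1.910 = 0.2261.
Mass of bCOD removed per day: Q(S₀ − S) = 846 × 3015 g/m³ = 2550 kg/d.
So the net sludge growth is P_X = 0.2261 × 2550 = 576.7 kg VSS/d.

P_X ≈ 577 kg VSS/d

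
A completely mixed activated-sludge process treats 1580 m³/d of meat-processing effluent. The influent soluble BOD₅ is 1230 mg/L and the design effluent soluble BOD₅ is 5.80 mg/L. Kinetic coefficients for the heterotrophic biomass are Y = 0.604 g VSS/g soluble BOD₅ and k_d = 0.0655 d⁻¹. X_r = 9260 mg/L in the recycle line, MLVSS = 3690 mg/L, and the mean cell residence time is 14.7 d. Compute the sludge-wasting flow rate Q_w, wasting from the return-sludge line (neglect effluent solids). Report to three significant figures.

Q_w ≈ 64.3 m³/d

Steady-state biomass mass balance: V·X·(1 + k_d·θ_c) = Y·Q·(S₀ − S)·θ_c, so V = 0.604 × 1580 × (1230 − 5.80) × 14.7 / [3690 × (1 + 0.0655 × 14.7)] = 1.72×10^7 / 7243 = 2371 m³.
Q_w = (V·X)/(θ_c X_r) = 2371 × 3690 / (14.7 × 9260) = 64.28 m³/d.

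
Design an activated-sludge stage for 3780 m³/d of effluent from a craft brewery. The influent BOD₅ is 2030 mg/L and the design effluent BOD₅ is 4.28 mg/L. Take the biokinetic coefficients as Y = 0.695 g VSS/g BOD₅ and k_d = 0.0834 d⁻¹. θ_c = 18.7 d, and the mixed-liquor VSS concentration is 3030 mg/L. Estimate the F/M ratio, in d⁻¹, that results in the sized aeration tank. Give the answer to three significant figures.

F/M ≈ 0.197 d⁻¹

Rearranging the biomass balance for a CMAS with decay, V = Y·Q·ΔS·θ_c / [X·(1+k_d θ_c)] = 0.695 × 3780 × (2030 − 4.28) × 18.7 / [3030 × (1 + 0.0834 × 18.7)] = 9.95×10^7 / 7756 = 12832 m³.
Food-to-microorganism ratio F/M = Q S₀ / (V X) = 3780 × 2030 / (12832 × 3030) = 0.1974 d⁻¹.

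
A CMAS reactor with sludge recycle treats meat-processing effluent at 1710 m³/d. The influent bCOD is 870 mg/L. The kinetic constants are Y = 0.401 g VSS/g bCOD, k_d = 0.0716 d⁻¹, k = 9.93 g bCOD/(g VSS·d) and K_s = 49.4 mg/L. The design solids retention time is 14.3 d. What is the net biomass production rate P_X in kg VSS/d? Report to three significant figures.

P_X ≈ 294 kg VSS/d

Effluent substrate depends only on kinetics and SRT: S = K_s(1 + k_d θ_c) / [θ_c(Yk − k_d) − 1] = 49.4 × (1 + 0.0716 × 14.3) / [14.3 × (0.401 × 9.93 − 0.0716) − 1] = 99.98 / 54.92 = 1.821 mg/L.
The observed yield is Y_obs = Y/(1 + k_d·θ_c) = 0.401 / (1 + 0.0716 × 14.3) = 0.401 / 2.024 = 0.1981 g VSS per g bCOD removed.
ΔS = 870 − 1.82 = 868.2 mg/L, so the substrate removal rate is 1710 × 868.2/1000 = 1485 kg bCOD/d.
Net biomass production P_X = Y_obs × Q·(S₀ − S) = 0.1981 × 1485 = 294.1 kg VSS/d.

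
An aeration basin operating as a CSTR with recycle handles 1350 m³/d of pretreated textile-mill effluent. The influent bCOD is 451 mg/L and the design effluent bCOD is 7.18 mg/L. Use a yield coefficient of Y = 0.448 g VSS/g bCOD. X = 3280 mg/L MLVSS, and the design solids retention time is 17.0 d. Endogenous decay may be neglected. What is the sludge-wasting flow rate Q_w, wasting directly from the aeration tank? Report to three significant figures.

Q_w ≈ 81.8 m³/d

With k_d = 0 the design equation reduces to V = Y Q (S₀−S) θ_c / X = 0.448 × 1350 × (451 − 7.18) × 17.0 / 3280 = 1391 m³.
Wasting from the aeration tank: Q_w = V / θ_c = 1391 / 17.0 = 81.84 m³/d.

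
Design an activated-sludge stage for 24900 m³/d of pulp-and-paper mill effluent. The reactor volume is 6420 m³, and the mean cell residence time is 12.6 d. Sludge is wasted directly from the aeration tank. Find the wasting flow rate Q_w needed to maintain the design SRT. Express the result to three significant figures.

Wasting from the aeration tank: Q_w = V / θ_c = 6420 / 12.6 = 509.5 m³/d.

Q_w ≈ 510 m³/d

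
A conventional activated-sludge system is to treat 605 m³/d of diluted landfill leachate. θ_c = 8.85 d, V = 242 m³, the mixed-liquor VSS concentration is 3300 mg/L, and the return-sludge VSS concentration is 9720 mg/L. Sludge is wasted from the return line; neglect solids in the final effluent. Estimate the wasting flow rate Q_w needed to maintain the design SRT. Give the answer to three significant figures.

Q_w ≈ 9.28 m³/d

Q_w = (V·X)/(θ_c X_r) = 242.0 × 3300 / (8.85 × 9720) = 9.284 m³/d.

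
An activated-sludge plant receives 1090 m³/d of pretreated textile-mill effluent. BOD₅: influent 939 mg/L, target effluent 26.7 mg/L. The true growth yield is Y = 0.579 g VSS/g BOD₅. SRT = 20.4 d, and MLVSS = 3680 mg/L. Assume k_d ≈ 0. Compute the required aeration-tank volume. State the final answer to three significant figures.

With k_d = 0 the design equation reduces to V = Y Q (S₀−S) θ_c / X = 0.579 × 1090 × (939 − 26.7) × 20.4 / 3680 = 3192 m³.

V ≈ 3190 m³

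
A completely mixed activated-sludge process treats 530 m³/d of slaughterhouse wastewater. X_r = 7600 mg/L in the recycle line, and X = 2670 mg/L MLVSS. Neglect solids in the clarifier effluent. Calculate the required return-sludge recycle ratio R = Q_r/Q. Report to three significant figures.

R ≈ 0.542

Mass balance around the secondary clarifier (neglecting effluent solids): R = X / (X_r − X) = 2670 / (7600 − 2670) = 0.5416.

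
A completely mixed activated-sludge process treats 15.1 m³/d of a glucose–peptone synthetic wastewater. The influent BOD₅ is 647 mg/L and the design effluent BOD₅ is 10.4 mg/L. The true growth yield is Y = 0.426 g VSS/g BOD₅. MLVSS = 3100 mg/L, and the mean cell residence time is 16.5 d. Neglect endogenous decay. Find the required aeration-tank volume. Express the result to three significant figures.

Biomass mass balance (decay neglected): V·X = Y·Q·(S₀ − S)·θ_c, so V = 0.426 × 15.1 × (647 − 10.4) × 16.5 / 3100 = 21.80 m³.

V ≈ 21.8 m³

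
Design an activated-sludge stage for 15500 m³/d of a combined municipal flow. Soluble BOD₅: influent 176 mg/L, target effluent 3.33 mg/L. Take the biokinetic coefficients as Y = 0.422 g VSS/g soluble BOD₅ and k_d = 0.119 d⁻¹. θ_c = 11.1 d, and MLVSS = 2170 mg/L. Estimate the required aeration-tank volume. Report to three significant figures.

V ≈ 2490 m³

Steady-state biomass mass balance: V·X·(1 + k_d·θ_c) = Y·Q·(S₀ − S)·θ_c, so V = 0.422 × 15500 × (176 − 3.33) × 11.1 / [2170 × (1 + 0.119 × 11.1)] = 1.25×10^7 / 5036 = 2489 m³.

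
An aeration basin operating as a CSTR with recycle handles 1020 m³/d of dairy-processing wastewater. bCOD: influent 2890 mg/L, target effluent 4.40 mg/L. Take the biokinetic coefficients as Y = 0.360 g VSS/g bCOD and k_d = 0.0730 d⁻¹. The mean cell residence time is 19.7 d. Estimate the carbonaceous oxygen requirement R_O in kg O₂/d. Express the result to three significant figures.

Correct the yield for decay: Y_obs = Y/(1 + k_d θ_c) = 0.360 / (1 + 0.0730 × 19.7) = 0.360 / 2.438 = 0.1477.
Q·(S₀ − S) = 1020 × (2890 − 4.40) × 10⁻³ = 2943 kg/d removed.
Biomass synthesised: P_X = Y_obs × 2943 = 434.6 kg VSS/d.
R_O = Q·(S₀ − S) − 1.42·P_X = 2943 − 1.42 × 434.6 = 2326 kg O₂/d.

R_O ≈ 2330 kg O₂/d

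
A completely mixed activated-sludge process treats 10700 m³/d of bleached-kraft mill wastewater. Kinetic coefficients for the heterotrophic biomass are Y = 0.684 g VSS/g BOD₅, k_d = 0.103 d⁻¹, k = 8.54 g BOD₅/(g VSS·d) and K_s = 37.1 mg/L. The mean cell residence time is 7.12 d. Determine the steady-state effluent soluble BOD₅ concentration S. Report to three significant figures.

For a completely mixed reactor with recycle the Lawrence–McCarty relation gives S = K_s·(1 + k_d·θ_c) / [θ_c·(Y·k − k_d) − 1] = 37.1 × (1 + 0.103 × 7.12) / [7.12 × (0.684 × 8.54 − 0.103) − 1] = 64.31 / 39.86 = 1.613 mg/L.

S ≈ 1.61 mg/L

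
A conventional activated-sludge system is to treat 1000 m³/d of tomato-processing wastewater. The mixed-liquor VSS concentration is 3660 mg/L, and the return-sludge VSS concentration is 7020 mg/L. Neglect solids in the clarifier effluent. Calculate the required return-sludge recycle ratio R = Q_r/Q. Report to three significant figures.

Solids balance on the clarifier gives (1+R)X = R·X_r, so R = X/(X_r − X) = 3660 / (7020 − 3660) = 1.089.

R ≈ 1.09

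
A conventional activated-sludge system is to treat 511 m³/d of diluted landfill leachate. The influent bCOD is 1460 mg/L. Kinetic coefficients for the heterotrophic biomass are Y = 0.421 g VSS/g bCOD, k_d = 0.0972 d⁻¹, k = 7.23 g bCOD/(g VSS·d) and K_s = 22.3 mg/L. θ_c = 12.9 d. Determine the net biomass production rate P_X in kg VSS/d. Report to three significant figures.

For a completely mixed reactor with recycle the Lawrence–McCarty relation gives S = K_s·(1 + k_d·θ_c) / [θ_c·(Y·k − k_d) − 1] = 22.3 × (1 + 0.0972 × 12.9) / [12.9 × (0.421 × 7.23 − 0.0972) − 1] = 50.26 / 37.01 = 1.358 mg/L.
The observed yield is Y_obs = Y/(1 + k_d·θ_c) = 0.421 / (1 + 0.0972 × 12.9) = 0.421 / 2.254 = 0.1868 g VSS per g bCOD removed.
Q·(S₀ − S) = 511 × (1460 − 1.36) × 10⁻³ = 745.4 kg/d removed.
So the net sludge growth is P_X = 0.1868 × 745.4 = 139.2 kg VSS/d.

P_X ≈ 139 kg VSS/d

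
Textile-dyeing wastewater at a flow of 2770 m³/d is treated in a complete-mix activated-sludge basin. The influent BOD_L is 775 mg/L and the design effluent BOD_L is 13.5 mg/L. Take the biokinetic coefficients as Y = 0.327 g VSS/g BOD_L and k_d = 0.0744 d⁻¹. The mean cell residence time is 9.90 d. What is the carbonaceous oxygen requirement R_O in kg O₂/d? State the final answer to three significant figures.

Correct the yield for decay: Y_obs = Y/(1 + k_d θ_c) = 0.327 / (1 + 0.0744 × 9.90) = 0.327 / 1.737 = 0.1883.
ΔS = 775 − 13.5 = 761.5 mg/L, so the substrate removal rate is 2770 × 761.5/1000 = 2109 kg BOD_L/d.
P_X = Y_obs·Q·(S₀ − S) = 0.1883 × 2109 = 397.2 kg VSS/d.
R_O = Q·(S₀ − S) − 1.42·P_X = 2109 − 1.42 × 397.2 = 1545 kg O₂/d.

R_O ≈ 1550 kg O₂/d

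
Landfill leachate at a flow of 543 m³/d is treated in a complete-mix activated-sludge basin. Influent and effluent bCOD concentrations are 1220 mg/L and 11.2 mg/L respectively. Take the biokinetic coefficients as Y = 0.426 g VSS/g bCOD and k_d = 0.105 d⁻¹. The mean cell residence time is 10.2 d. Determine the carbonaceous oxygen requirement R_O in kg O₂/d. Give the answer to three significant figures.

The observed yield is Y_obs = Y/(1 + k_d·θ_c) = 0.426 / (1 + 0.105 × 10.2) = 0.426 / 2.071 = 0.2057 g VSS per g bCOD removed.
Mass of bCOD removed per day: Q(S₀ − S) = 543 × 1209 g/m³ = 656.4 kg/d.
P_X = Y_obs·Q·(S₀ − S) = 0.2057 × 656.4 = 135.0 kg VSS/d.
R_O = Q·ΔS − 1.42 P_X = 656.4 − 191.7 = 464.7 kg O₂/d.

R_O ≈ 465 kg O₂/d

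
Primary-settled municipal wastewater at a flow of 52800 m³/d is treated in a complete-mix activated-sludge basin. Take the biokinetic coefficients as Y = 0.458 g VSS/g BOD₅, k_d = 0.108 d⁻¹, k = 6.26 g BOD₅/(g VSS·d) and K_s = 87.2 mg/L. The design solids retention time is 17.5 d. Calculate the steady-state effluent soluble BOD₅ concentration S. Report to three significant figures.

S ≈ 5.33 mg/L

For a completely mixed reactor with recycle the Lawrence–McCarty relation gives S = K_s·(1 + k_d·θ_c) / [θ_c·(Y·k − k_d) − 1] = 87.2 × (1 + 0.108 × 17.5) / [17.5 × (0.458 × 6.26 − 0.108) − 1] = 252.0 / 47.28 = 5.330 mg/L.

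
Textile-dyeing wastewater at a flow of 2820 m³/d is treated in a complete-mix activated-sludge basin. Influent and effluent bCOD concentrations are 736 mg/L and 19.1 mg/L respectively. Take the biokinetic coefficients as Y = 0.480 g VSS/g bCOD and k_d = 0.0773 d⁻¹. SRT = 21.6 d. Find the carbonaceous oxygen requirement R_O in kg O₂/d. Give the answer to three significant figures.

R_O ≈ 1510 kg O₂/d

The observed yield is Y_obs = Y/(1 + k_d·θ_c) = 0.480 / (1 + 0.0773 × 21.6) = 0.480 / 2.670 = 0.1798 g VSS per g bCOD removed.
Substrate removed = Q·(S₀ − S) = 2820 m³/d × (736 − 19.1) g/m³ = 2.02×10^6 g/d = 2022 kg/d.
P_X = Y_obs·Q·(S₀ − S) = 0.1798 × 2022 = 363.5 kg VSS/d.
R_O = Q·(S₀ − S) − 1.42·P_X = 2022 − 1.42 × 363.5 = 1506 kg O₂/d.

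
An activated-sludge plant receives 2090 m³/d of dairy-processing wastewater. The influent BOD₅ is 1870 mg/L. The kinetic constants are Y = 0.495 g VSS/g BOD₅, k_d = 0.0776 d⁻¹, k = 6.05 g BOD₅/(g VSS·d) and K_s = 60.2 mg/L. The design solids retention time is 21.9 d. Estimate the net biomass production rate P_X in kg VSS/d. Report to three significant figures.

From the Monod/SRT balance for a CMAS, S = K_s·(1+k_d θ_c)/[θ_c·(Y k − k_d) − 1] = 60.2 × (1 + 0.0776 × 21.9) / [21.9 × (0.495 × 6.05 − 0.0776) − 1] = 162.5 / 62.89 = 2.584 mg/L.
The observed yield is Y_obs = Y/(1 + k_d·θ_c) = 0.495 / (1 + 0.0776 × 21.9) = 0.495 / 2.699 = 0.1834 g VSS per g BOD₅ removed.
ΔS = 1870 − 2.58 = 1867 mg/L, so the substrate removal rate is 2090 × 1867/1000 = 3903 kg BOD₅/d.
Biomass produced: P_X = Y_obs·Q·ΔS = 0.1834 × 3903 ≈ 715.7 kg VSS/d.

P_X ≈ 716 kg VSS/d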